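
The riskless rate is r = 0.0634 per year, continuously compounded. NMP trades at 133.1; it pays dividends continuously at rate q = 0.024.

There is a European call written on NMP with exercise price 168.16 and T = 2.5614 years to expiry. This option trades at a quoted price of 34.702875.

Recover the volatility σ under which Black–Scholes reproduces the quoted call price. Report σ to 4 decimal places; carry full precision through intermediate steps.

At σ = 0.5177 the Black–Scholes value reproduces the quote:
σ√T = 0.5177·√2.5614 = 0.828546
d₁ = (ln(S/K) + (r−q+σ²/2)T) / (σ√T) = (ln(133.1/168.16) + (0.0634−0.024+0.5177²/2)·2.5614) / 0.828546 = (-0.233815 + 0.444164) / 0.828546 = 0.253877
d₂ = d₁ − σ√T = 0.253877 − 0.828546 = -0.574670
e^{−rT} = 0.850107
e^{−qT} = 0.940378
N(d₁) = 0.600205,  N(d₂) = 0.282757
V = S·e^{−qT}·N(d₁) − K·e^{−rT}·N(d₂) = 75.124174 − 40.421299 = 34.702875 (the quoted price), and the Black–Scholes price is strictly increasing in σ, so σ is unique

sigma = 0.5177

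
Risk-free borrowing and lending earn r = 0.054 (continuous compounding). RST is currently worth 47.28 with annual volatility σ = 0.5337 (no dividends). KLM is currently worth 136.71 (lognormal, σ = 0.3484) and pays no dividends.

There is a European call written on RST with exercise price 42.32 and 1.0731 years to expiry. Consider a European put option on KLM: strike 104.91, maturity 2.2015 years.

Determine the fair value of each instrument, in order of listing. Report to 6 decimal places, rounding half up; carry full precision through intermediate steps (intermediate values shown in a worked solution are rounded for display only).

[RST call K=42.32]
σ√T = 0.5337·√1.0731 = 0.552863
d₁ = (ln(S/K) + (r+σ²/2)T) / (σ√T) = (ln(47.28/42.32) + (0.054+0.5337²/2)·1.0731) / 0.552863 = (0.110828 + 0.210776) / 0.552863 = 0.581706
d₂ = d₁ − σ√T = 0.581706 − 0.552863 = 0.028843
e^{−rT} = 0.943700
N(d₁) = 0.719618,  N(d₂) = 0.511505
price = S·N(d₁) − K·e^{−rT}·N(d₂) = 34.023522 − 20.428172 = 13.595351
[KLM put K=104.91]
σ√T = 0.3484·√2.2015 = 0.516937
d₁ = (ln(S/K) + (r+σ²/2)T) / (σ√T) = (ln(136.71/104.91) + (0.054+0.3484²/2)·2.2015) / 0.516937 = (0.264759 + 0.252493) / 0.516937 = 1.000609
d₂ = d₁ − σ√T = 1.000609 − 0.516937 = 0.483673
e^{−rT} = 0.887913
N(−d₁) = 0.158508,  N(−d₂) = 0.314309
price = K·e^{−rT}·N(−d₂) − S·N(−d₁) = 29.278208 − 21.669605 = 7.608604

price(RST call K=42.32) = 13.595351
price(KLM put K=104.91) = 7.608604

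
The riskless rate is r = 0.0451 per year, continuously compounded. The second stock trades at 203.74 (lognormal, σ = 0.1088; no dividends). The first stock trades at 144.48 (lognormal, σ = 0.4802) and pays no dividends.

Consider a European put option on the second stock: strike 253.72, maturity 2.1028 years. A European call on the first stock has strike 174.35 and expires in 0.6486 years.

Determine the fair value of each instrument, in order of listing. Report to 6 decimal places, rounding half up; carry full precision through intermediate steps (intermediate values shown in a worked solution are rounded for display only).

[the second stock put K=253.72]
σ√T = 0.1088·√2.1028 = 0.157771
d₁ = (ln(S/K) + (r+σ²/2)T) / (σ√T) = (ln(203.74/253.72) + (0.0451+0.1088²/2)·2.1028) / 0.157771 = (-0.219387 + 0.107282) / 0.157771 = -0.710551
d₂ = d₁ − σ√T = -0.710551 − 0.157771 = -0.868322
e^{−rT} = 0.909522
N(−d₁) = 0.761319,  N(−d₂) = 0.807391
price = K·e^{−rT}·N(−d₂) − S·N(−d₁) = 186.316661 − 155.111056 = 31.205605
[the first stock call K=174.35]
σ√T = 0.4802·√0.6486 = 0.386732
d₁ = (ln(S/K) + (r+σ²/2)T) / (σ√T) = (ln(144.48/174.35) + (0.0451+0.4802²/2)·0.6486) / 0.386732 = (-0.187924 + 0.104033) / 0.386732 = -0.216922
d₂ = d₁ − σ√T = -0.216922 − 0.386732 = -0.603655
e^{−rT} = 0.971172
N(d₁) = 0.414135,  N(d₂) = 0.273037
price = S·N(d₁) − K·e^{−rT}·N(d₂) = 59.834155 − 46.231607 = 13.602548

price(the second stock put K=253.72) = 31.205605
price(the first stock call K=174.35) = 13.602548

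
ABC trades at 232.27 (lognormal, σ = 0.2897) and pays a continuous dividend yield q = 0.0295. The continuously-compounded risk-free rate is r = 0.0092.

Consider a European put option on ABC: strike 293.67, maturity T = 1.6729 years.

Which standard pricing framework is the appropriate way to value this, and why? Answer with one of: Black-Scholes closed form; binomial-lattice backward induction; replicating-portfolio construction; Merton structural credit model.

Key observation: with ABC following a GBM at constant σ and r, the European put struck at 293.67 prices in closed form — nothing here needs a stepwise model or a balance sheet.

framework: Black-Scholes closed form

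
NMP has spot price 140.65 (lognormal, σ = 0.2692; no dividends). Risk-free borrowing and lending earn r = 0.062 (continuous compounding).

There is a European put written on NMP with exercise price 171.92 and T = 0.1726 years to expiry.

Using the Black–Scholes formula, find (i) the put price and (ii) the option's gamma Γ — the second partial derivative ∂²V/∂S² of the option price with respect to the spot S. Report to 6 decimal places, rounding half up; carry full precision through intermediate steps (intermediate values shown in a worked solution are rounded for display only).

price = 29.756544
Γ = 0.006572

σ√T = 0.2692·√0.1726 = 0.111840
d₁ = (ln(S/K) + (r+σ²/2)T) / (σ√T) = (ln(140.65/171.92) + (0.062+0.2692²/2)·0.1726) / 0.111840 = (-0.200755 + 0.016955) / 0.111840 = -1.643421
d₂ = d₁ − σ√T = -1.643421 − 0.111840 = -1.755260
e^{−rT} = 0.989356
N(−d₁) = 0.949852,  N(−d₂) = 0.960393
Put price V = K·e^{−rT}·N(−d₂) − S·N(−d₁) = 163.353237 − 133.596693 = 29.756544
φ(d₁) = (1/√(2π))·e^{−d₁²/2} = 0.103379
Γ = φ(d₁) / (S·σ·√T) = 0.006572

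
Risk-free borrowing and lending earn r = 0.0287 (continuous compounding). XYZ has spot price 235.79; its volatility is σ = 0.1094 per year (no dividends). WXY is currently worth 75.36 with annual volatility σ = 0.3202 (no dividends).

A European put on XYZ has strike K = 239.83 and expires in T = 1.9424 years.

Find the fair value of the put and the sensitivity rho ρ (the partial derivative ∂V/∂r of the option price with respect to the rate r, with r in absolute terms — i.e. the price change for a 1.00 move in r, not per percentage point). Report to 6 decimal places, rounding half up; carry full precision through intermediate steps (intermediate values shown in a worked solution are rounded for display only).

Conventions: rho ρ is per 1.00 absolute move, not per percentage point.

price = 10.024961
ρ = -189.177136

σ√T = 0.1094·√1.9424 = 0.152471
d₁ = (ln(S/K) + (r+σ²/2)T) / (σ√T) = (ln(235.79/239.83) + (0.0287+0.1094²/2)·1.9424) / 0.152471 = (-0.016989 + 0.067371) / 0.152471 = 0.330436
d₂ = d₁ − σ√T = 0.330436 − 0.152471 = 0.177965
e^{−rT} = 0.945779
N(−d₁) = 0.370535,  N(−d₂) = 0.429375
Put price V = K·e^{−rT}·N(−d₂) − S·N(−d₁) = 97.393501 − 87.368540 = 10.024961
ρ = −K·T·e^{−rT}·N(−d₂) = -189.177136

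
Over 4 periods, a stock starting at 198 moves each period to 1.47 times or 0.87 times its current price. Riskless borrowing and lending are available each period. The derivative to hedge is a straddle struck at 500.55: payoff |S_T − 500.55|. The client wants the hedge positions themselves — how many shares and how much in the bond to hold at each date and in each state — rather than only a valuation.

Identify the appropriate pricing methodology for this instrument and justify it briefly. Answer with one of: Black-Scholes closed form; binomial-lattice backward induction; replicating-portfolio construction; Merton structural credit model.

framework: replicating-portfolio construction

Key observation: a price alone would not answer the question — the per-node share/bond construction on the spot-198, 1.47/0.87 tree is required, and only the replicating-portfolio method yields it.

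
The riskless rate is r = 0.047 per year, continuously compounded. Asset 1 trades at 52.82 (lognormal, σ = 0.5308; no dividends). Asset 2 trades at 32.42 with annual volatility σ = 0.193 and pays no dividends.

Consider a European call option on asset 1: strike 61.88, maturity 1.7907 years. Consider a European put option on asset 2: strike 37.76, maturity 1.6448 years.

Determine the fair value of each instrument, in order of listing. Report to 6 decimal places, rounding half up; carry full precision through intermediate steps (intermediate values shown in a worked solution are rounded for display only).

[asset 1 call K=61.88]
σ√T = 0.5308·√1.7907 = 0.710301
d₁ = (ln(S/K) + (r+σ²/2)T) / (σ√T) = (ln(52.82/61.88) + (0.047+0.5308²/2)·1.7907) / 0.710301 = (-0.158307 + 0.336427) / 0.710301 = 0.250766
d₂ = d₁ − σ√T = 0.250766 − 0.710301 = -0.459535
e^{−rT} = 0.919281
N(d₁) = 0.599003,  N(d₂) = 0.322925
price = S·N(d₁) − K·e^{−rT}·N(d₂) = 31.639315 − 18.369641 = 13.269674
[asset 2 put K=37.76]
σ√T = 0.193·√1.6448 = 0.247522
d₁ = (ln(S/K) + (r+σ²/2)T) / (σ√T) = (ln(32.42/37.76) + (0.047+0.193²/2)·1.6448) / 0.247522 = (-0.152475 + 0.107939) / 0.247522 = -0.179926
d₂ = d₁ − σ√T = -0.179926 − 0.247522 = -0.427448
e^{−rT} = 0.925607
N(−d₁) = 0.571395,  N(−d₂) = 0.665473
price = K·e^{−rT}·N(−d₂) − S·N(−d₁) = 23.258909 − 18.524615 = 4.734294

price(asset 1 call K=61.88) = 13.269674
price(asset 2 put K=37.76) = 4.734294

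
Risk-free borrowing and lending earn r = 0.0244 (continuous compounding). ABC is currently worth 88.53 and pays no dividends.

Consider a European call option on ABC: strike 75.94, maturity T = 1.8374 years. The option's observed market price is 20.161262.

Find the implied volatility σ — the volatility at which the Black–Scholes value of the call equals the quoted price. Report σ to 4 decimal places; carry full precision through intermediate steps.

sigma = 0.2383

At σ = 0.2383 the Black–Scholes value reproduces the quote:
σ√T = 0.2383·√1.8374 = 0.323017
d₁ = (ln(S/K) + (r+σ²/2)T) / (σ√T) = (ln(88.53/75.94) + (0.0244+0.2383²/2)·1.8374) / 0.323017 = (0.153398 + 0.097003) / 0.323017 = 0.775192
d₂ = d₁ − σ√T = 0.775192 − 0.323017 = 0.452175
e^{−rT} = 0.956158
N(d₁) = 0.780887,  N(d₂) = 0.674429
V = S·N(d₁) − K·e^{−rT}·N(d₂) = 69.131925 − 48.970663 = 20.161262 (the observed quote) — the price is monotone increasing in volatility, hence this σ is the only solution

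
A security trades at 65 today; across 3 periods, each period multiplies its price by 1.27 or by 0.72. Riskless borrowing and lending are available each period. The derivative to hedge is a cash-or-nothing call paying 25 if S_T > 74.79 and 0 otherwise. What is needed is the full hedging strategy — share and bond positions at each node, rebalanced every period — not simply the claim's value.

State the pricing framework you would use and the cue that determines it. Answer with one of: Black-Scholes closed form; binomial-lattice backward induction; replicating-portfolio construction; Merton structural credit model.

Key observation: since the answer must list Δ and B at each node of the 1.27/0.72 lattice on 65, the replicating-portfolio method — solving the two-state system at every node — is the one that applies.

framework: replicating-portfolio construction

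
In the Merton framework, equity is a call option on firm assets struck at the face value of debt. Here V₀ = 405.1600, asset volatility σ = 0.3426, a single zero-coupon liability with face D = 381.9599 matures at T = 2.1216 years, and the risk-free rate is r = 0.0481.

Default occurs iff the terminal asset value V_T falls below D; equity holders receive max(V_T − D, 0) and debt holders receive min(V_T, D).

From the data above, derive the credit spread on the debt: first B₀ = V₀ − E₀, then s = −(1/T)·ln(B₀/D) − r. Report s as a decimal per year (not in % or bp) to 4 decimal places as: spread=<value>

spread=0.0698

Work the structural quantities from V₀ = 405.1600 against face 381.9599:
d₁ = [ln(V₀/D) + (r + σ²/2)T] / (σ√T)
   = [ln(405.1600/381.9599) + (0.0481 + 0.5·0.3426²)·2.1216] / (0.3426·√2.1216)
   = [0.058966 + 0.226560] / 0.499021 = 0.572173
d₂ = d₁ − σ√T = 0.572173 − 0.499021 = 0.073152
N(d₁) = 0.716398,  N(d₂) = 0.529157,  e^(−rT) = 0.902985
E₀ = V₀·N(d₁) − D·e^(−rT)·N(d₂)
   = 405.1600·0.716398 − 381.9599·0.902985·0.529157 = 107.747091
B₀ = V₀ − E₀ = 405.1600 − 107.747091 = 297.412909
spread = −(1/T)·ln(B₀/D) − r = −(1/2.1216)·ln(297.412909/381.9599) − 0.0481 = 0.06982713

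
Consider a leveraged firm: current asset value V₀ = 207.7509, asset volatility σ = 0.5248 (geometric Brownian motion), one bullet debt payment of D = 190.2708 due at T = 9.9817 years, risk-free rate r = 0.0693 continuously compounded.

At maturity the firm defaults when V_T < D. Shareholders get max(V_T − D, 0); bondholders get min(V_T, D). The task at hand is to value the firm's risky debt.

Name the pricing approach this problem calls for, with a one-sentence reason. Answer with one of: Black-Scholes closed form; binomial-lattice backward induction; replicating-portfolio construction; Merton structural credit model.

framework: Merton structural credit model

Key observation: the question is about default risk generated by asset-value dynamics against a debt face of 190.2708 — the structural framework prices exactly that.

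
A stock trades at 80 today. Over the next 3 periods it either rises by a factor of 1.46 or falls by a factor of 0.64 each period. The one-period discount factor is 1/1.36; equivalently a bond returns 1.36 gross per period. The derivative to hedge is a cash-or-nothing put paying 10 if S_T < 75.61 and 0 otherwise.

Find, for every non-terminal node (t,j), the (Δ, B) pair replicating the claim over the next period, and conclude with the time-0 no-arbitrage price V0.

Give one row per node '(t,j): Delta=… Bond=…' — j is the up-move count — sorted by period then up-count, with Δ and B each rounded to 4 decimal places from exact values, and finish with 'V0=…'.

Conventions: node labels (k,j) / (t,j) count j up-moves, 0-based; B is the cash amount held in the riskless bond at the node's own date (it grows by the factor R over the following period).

The replicating-portfolio and risk-neutral prices coincide; use p* = (1.36−0.64)/(1.46−0.64) = 0.8780 for the latter.
Payoffs at expiry: V(3,0)=10.0000, V(3,1)=10.0000, V(3,2)=0.0000, V(3,3)=0.0000
Node (2,0) S=32.7680: V=(p*·10.0000+(1−p*)·10.0000)/1.36=7.3529; Δ=(10.0000−10.0000)/(47.8413−20.9715)=0.0000; B=V−Δ·S=7.3529
Node (2,1) S=74.7520: V=(p*·0.0000+(1−p*)·10.0000)/1.36=0.8967; Δ=(0.0000−10.0000)/(109.1379−47.8413)=-0.1631; B=V−Δ·S=13.0918
Node (2,2) S=170.5280: V=(p*·0.0000+(1−p*)·0.0000)/1.36=0.0000; Δ=(0.0000−0.0000)/(248.9709−109.1379)=0.0000; B=V−Δ·S=0.0000
Node (1,0) S=51.2000: V=(p*·0.8967+(1−p*)·7.3529)/1.36=1.2383; Δ=(0.8967−7.3529)/(74.7520−32.7680)=-0.1538; B=V−Δ·S=9.1117
Node (1,1) S=116.8000: V=(p*·0.0000+(1−p*)·0.8967)/1.36=0.0804; Δ=(0.0000−0.8967)/(170.5280−74.7520)=-0.0094; B=V−Δ·S=1.1739
Node (0,0) S=80.0000: V=(p*·0.0804+(1−p*)·1.2383)/1.36=0.1629; Δ=(0.0804−1.2383)/(116.8000−51.2000)=-0.0177; B=V−Δ·S=1.5750
Check: Δ(0,0)·S0 + B(0,0) = 0.1629 = V0.

(0,0): Delta=-0.0177 Bond=1.5750
(1,0): Delta=-0.1538 Bond=9.1117
(1,1): Delta=-0.0094 Bond=1.1739
(2,0): Delta=0.0000 Bond=7.3529
(2,1): Delta=-0.1631 Bond=13.0918
(2,2): Delta=0.0000 Bond=0.0000
V0=0.1629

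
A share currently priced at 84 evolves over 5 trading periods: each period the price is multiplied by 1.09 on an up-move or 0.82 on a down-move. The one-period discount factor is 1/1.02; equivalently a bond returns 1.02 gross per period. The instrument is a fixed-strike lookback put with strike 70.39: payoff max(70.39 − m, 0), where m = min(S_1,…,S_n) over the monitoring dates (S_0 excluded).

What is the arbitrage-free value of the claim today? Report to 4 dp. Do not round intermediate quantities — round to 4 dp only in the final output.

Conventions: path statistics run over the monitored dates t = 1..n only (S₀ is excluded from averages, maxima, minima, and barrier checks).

price = 3.1842

Under the martingale measure an up-move has probability p* = 0.7407; value the claim as the probability-weighted average of per-path payoffs, discounted 5 periods at R = 1.02.
Enumerate all 2^5 = 32 price paths (U = up ×1.09, D = down ×0.82); each path with k up-moves has probability p*^k·(1−p*)^(5−k).
DDDDD: m=31.1421, payoff=39.2479, prob=0.001171
UDDDD: m=41.3963, payoff=28.9937, prob=0.003347
DUDDD: m=41.3963, payoff=28.9937, prob=0.003347
UUDDD: m=55.0267, payoff=15.3633, prob=0.009562
DDUDD: m=41.3963, payoff=28.9937, prob=0.003347
UDUDD: m=55.0267, payoff=15.3633, prob=0.009562
DUUDD: m=55.0267, payoff=15.3633, prob=0.009562
UUUDD: m=73.1453, payoff=0.0000, prob=0.027319
DDDUD: m=41.3963, payoff=28.9937, prob=0.003347
UDDUD: m=55.0267, payoff=15.3633, prob=0.009562
DUDUD: m=55.0267, payoff=15.3633, prob=0.009562
UUDUD: m=73.1453, payoff=0.0000, prob=0.027319
DDUUD: m=55.0267, payoff=15.3633, prob=0.009562
UDUUD: m=73.1453, payoff=0.0000, prob=0.027319
DUUUD: m=68.8800, payoff=1.5100, prob=0.027319
UUUUD: m=91.5600, payoff=0.0000, prob=0.078055
DDDDU: m=37.9782, payoff=32.4118, prob=0.003347
UDDDU: m=50.4833, payoff=19.9067, prob=0.009562
DUDDU: m=50.4833, payoff=19.9067, prob=0.009562
UUDDU: m=67.1058, payoff=3.2842, prob=0.027319
DDUDU: m=50.4833, payoff=19.9067, prob=0.009562
UDUDU: m=67.1058, payoff=3.2842, prob=0.027319
DUUDU: m=67.1058, payoff=3.2842, prob=0.027319
UUUDU: m=89.2016, payoff=0.0000, prob=0.078055
DDDUU: m=46.3149, payoff=24.0751, prob=0.009562
UDDUU: m=61.5649, payoff=8.8251, prob=0.027319
DUDUU: m=61.5649, payoff=8.8251, prob=0.027319
UUDUU: m=81.8363, payoff=0.0000, prob=0.078055
DDUUU: m=56.4816, payoff=13.9084, prob=0.027319
UDUUU: m=75.0792, payoff=0.0000, prob=0.078055
DUUUU: m=68.8800, payoff=1.5100, prob=0.078055
UUUUU: m=91.5600, payoff=0.0000, prob=0.223014
Price = Σ prob·payoff / R^5 = 3.515613 / 1.104081 = 3.1842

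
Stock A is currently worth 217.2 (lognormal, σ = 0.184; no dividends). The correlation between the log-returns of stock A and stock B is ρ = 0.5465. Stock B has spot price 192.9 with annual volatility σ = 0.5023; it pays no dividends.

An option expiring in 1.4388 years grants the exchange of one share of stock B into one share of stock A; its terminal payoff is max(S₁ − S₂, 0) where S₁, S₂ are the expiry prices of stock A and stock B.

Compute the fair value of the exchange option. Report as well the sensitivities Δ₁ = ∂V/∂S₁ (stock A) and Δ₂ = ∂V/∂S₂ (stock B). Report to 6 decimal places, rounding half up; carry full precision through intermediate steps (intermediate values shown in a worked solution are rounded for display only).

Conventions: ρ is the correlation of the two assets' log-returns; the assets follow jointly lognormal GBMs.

exchange price = 54.979265
Δ1 = 0.687205
Δ2 = -0.488759

σ_eff = √(σ₁² + σ₂² − 2ρσ₁σ₂) = √(0.184² + 0.5023² − 2·0.5465·0.184·0.5023) = 0.430282
d₁ = (ln(S₁/S₂) + (q₂ − q₁ + σ_eff²/2)T) / (σ_eff√T) = (ln(217.2/192.9) + (0.0 − 0.0 + 0.092571)·1.4388) / 0.516123 = 0.487942
d₂ = d₁ − σ_eff√T = 0.487942 − 0.516123 = -0.028181
N(d₁) = 0.687205,  N(d₂) = 0.488759
V = S₁·e^{−q₁T}·N(d₁) − S₂·e^{−q₂T}·N(d₂) = 149.260836 − 94.281570 = 54.979265
Key observation: no risk-free rate is needed — with the second asset as numeraire the exchange option is a call on the ratio S₁/S₂, and r cancels out of the value.
Δ₁ = e^{−q₁T}·N(d₁) = 0.687205;  Δ₂ = −e^{−q₂T}·N(d₂) = -0.488759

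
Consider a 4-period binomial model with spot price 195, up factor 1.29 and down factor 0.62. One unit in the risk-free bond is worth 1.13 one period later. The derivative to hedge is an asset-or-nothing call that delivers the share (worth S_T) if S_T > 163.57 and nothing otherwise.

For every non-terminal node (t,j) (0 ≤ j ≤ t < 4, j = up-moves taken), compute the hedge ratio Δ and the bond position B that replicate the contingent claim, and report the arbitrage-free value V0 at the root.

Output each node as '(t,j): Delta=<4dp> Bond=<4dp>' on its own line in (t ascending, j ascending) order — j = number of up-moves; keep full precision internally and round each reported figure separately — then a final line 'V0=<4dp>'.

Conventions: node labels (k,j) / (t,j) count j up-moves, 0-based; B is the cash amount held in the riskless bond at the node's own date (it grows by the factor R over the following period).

Arbitrage-free pricing uses the up-move probability p* = (R−d)/(u−d) = 0.7612, discounting each step at R = 1.13.
Expiry values: V(4,0)=0.0000, V(4,1)=0.0000, V(4,2)=0.0000, V(4,3)=259.5347, V(4,4)=539.9996
Node (3,0) S=46.4740: V=(p*·0.0000+(1−p*)·0.0000)/1.13=0.0000; Δ=(0.0000−0.0000)/(59.9514−28.8139)=0.0000; B=V−Δ·S=0.0000
Node (3,1) S=96.6958: V=(p*·0.0000+(1−p*)·0.0000)/1.13=0.0000; Δ=(0.0000−0.0000)/(124.7376−59.9514)=0.0000; B=V−Δ·S=0.0000
Node (3,2) S=201.1897: V=(p*·259.5347+(1−p*)·0.0000)/1.13=174.8286; Δ=(259.5347−0.0000)/(259.5347−124.7376)=1.9254; B=V−Δ·S=-212.5367
Node (3,3) S=418.6044: V=(p*·539.9996+(1−p*)·259.5347)/1.13=418.6044; Δ=(539.9996−259.5347)/(539.9996−259.5347)=1.0000; B=V−Δ·S=0.0000
Node (2,0) S=74.9580: V=(p*·0.0000+(1−p*)·0.0000)/1.13=0.0000; Δ=(0.0000−0.0000)/(96.6958−46.4740)=0.0000; B=V−Δ·S=0.0000
Node (2,1) S=155.9610: V=(p*·174.8286+(1−p*)·0.0000)/1.13=117.7685; Δ=(174.8286−0.0000)/(201.1897−96.6958)=1.6731; B=V−Δ·S=-143.1696
Node (2,2) S=324.4995: V=(p*·418.6044+(1−p*)·174.8286)/1.13=318.9285; Δ=(418.6044−174.8286)/(418.6044−201.1897)=1.1212; B=V−Δ·S=-44.9160
Node (1,0) S=120.9000: V=(p*·117.7685+(1−p*)·0.0000)/1.13=79.3316; Δ=(117.7685−0.0000)/(155.9610−74.9580)=1.4539; B=V−Δ·S=-96.4423
Node (1,1) S=251.5500: V=(p*·318.9285+(1−p*)·117.7685)/1.13=239.7259; Δ=(318.9285−117.7685)/(324.4995−155.9610)=1.1936; B=V−Δ·S=-60.5128
Node (0,0) S=195.0000: V=(p*·239.7259+(1−p*)·79.3316)/1.13=178.2503; Δ=(239.7259−79.3316)/(251.5500−120.9000)=1.2277; B=V−Δ·S=-61.1443
Verification: the root portfolio costs Δ(0,0)·S0 + B(0,0) = 178.2503, matching V0.

(0,0): Delta=1.2277 Bond=-61.1443
(1,0): Delta=1.4539 Bond=-96.4423
(1,1): Delta=1.1936 Bond=-60.5128
(2,0): Delta=0.0000 Bond=0.0000
(2,1): Delta=1.6731 Bond=-143.1696
(2,2): Delta=1.1212 Bond=-44.9160
(3,0): Delta=0.0000 Bond=0.0000
(3,1): Delta=0.0000 Bond=0.0000
(3,2): Delta=1.9254 Bond=-212.5367
(3,3): Delta=1.0000 Bond=0.0000
V0=178.2503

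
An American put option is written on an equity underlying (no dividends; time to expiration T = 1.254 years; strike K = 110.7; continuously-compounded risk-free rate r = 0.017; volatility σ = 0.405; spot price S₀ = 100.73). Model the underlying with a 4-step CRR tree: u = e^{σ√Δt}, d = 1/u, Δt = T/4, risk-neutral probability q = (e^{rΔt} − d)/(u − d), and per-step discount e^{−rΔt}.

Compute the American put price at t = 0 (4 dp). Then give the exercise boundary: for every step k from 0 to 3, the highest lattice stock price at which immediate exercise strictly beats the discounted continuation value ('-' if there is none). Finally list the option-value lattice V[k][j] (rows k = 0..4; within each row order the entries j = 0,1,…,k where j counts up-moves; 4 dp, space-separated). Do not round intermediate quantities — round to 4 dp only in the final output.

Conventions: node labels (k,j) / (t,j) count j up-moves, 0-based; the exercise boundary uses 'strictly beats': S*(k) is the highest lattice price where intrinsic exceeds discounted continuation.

params: Δt=0.31350 u=1.25453 d=0.79711 q=0.45523 e^(-rΔt)=0.99468
t_4 payoffs: 70.0342 46.6979 9.9700 0.0000 0.0000
t_3: node(3,0) S=51.0167 payoff=59.6833 vs cont=59.0949 → 59.6833 [stop]  node(3,1) S=80.2928 payoff=30.4072 vs cont=29.8188 → 30.4072 [stop]  node(3,2) S=126.3692 payoff=0.0000 vs cont=5.4025 → 5.4025 [wait]  node(3,3) S=198.8867 payoff=0.0000 vs cont=0.0000 → 0.0000 [wait]  ⇒ S*(3)=80.2928
t_2: node(2,0) S=64.0021 payoff=46.6979 vs cont=46.1095 → 46.6979 [stop]  node(2,1) S=100.7300 payoff=9.9700 vs cont=18.9231 → 18.9231 [wait]  node(2,2) S=158.5344 payoff=0.0000 vs cont=2.9274 → 2.9274 [wait]  ⇒ S*(2)=64.0021
t_1: node(1,0) S=80.2928 payoff=30.4072 vs cont=33.8729 → 33.8729 [wait]  node(1,1) S=126.3692 payoff=0.0000 vs cont=11.5795 → 11.5795 [wait]  ⇒ S*(1)=-
t_0: node(0,0) S=100.7300 payoff=9.9700 vs cont=23.5981 → 23.5981 [wait]  ⇒ S*(0)=-

price = 23.5981
boundary = - - 64.0021 80.2928
tree:
23.5981
33.8729 11.5795
46.6979 18.9231 2.9274
59.6833 30.4072 5.4025 0.0000
70.0342 46.6979 9.9700 0.0000 0.0000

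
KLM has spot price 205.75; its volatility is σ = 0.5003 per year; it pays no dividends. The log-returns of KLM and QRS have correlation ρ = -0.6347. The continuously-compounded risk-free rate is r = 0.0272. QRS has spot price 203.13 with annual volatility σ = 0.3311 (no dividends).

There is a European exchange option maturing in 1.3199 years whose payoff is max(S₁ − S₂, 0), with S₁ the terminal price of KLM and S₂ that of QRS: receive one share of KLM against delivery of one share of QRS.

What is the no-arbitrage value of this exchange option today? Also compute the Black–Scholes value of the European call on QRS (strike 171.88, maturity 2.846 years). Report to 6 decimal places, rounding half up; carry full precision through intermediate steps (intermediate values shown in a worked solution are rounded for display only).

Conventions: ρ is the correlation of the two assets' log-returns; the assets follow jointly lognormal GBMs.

exchange price = 69.915097
price(QRS call K=171.88) = 65.500983

σ_eff = √(σ₁² + σ₂² − 2ρσ₁σ₂) = √(0.5003² + 0.3311² − 2·-0.6347·0.5003·0.3311) = 0.755118
d₁ = (ln(S₁/S₂) + (q₂ − q₁ + σ_eff²/2)T) / (σ_eff√T) = (ln(205.75/203.13) + (0.0 − 0.0 + 0.285101)·1.3199) / 0.867531 = 0.448538
d₂ = d₁ − σ_eff√T = 0.448538 − 0.867531 = -0.418993
N(d₁) = 0.673118,  N(d₂) = 0.337611
V = S₁·e^{−q₁T}·N(d₁) − S₂·e^{−q₂T}·N(d₂) = 138.493942 − 68.578845 = 69.915097
[vanilla: QRS call K=171.88]
σ√T = 0.3311·√2.846 = 0.558569
d₁ = (ln(S/K) + (r+σ²/2)T) / (σ√T) = (ln(203.13/171.88) + (0.0272+0.3311²/2)·2.846) / 0.558569 = (0.167050 + 0.233411) / 0.558569 = 0.716940
d₂ = d₁ − σ√T = 0.716940 − 0.558569 = 0.158371
e^{−rT} = 0.925509
N(d₁) = 0.763294,  N(d₂) = 0.562918
price = S·N(d₁) − K·e^{−rT}·N(d₂) = 155.048006 − 89.547023 = 65.500983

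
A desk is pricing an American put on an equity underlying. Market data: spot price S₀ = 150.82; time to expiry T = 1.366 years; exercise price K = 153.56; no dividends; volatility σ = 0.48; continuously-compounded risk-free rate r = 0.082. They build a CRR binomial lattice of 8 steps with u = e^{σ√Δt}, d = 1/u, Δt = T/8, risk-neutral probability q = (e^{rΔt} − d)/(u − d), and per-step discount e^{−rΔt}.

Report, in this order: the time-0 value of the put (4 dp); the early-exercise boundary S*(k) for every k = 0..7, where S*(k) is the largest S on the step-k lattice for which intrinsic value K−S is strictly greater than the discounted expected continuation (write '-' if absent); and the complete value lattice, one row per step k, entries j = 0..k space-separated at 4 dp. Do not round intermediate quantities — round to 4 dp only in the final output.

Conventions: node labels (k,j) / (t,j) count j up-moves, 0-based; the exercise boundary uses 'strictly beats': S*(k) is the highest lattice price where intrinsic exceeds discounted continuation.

price = 27.4439
boundary = - - - 83.1837 101.4328 83.1837 101.4328 123.6855
tree:
27.4439
38.8263 16.1968
53.2161 24.7273 7.6408
70.3763 36.6034 12.8788 2.3203
85.3421 52.1272 21.2400 4.4057 0.1810
97.6154 70.3763 34.0021 8.3530 0.3570 0.0000
107.6806 85.3421 52.1272 15.8109 0.7042 0.0000 0.0000
115.9349 97.6154 70.3763 29.8745 1.3891 0.0000 0.0000 0.0000
122.7042 107.6806 85.3421 52.1272 2.7400 0.0000 0.0000 0.0000 0.0000

Δt=0.17075  u=1.21938  d=0.82009  q=0.48589  discount=0.98610
step 8 (expiry): payoffs max(K−S,0) = 122.7042 107.6806 85.3421 52.1272 2.7400 0.0000 0.0000 0.0000 0.0000
step 7: (k=7,j=0): S=37.6251, K−S=115.9349, hold=113.7998 ⇒ V=115.9349 exercise | (k=7,j=1): S=55.9446, K−S=97.6154, hold=95.4803 ⇒ V=97.6154 exercise | (k=7,j=2): S=83.1837, K−S=70.3763, hold=68.2412 ⇒ V=70.3763 exercise | (k=7,j=3): S=123.6855, K−S=29.8745, hold=27.7394 ⇒ V=29.8745 exercise | (k=7,j=4): S=183.9074, K−S=0.0000, hold=1.3891 ⇒ V=1.3891 continue | (k=7,j=5): S=273.4510, K−S=0.0000, hold=0.0000 ⇒ V=0.0000 continue | (k=7,j=6): S=406.5931, K−S=0.0000, hold=0.0000 ⇒ V=0.0000 continue | (k=7,j=7): S=604.5613, K−S=0.0000, hold=0.0000 ⇒ V=0.0000 continue  boundary S*=123.6855
step 6: (k=6,j=0): S=45.8794, K−S=107.6806, hold=105.5455 ⇒ V=107.6806 exercise | (k=6,j=1): S=68.2179, K−S=85.3421, hold=83.2070 ⇒ V=85.3421 exercise | (k=6,j=2): S=101.4328, K−S=52.1272, hold=49.9921 ⇒ V=52.1272 exercise | (k=6,j=3): S=150.8200, K−S=2.7400, hold=15.8109 ⇒ V=15.8109 continue | (k=6,j=4): S=224.2536, K−S=0.0000, hold=0.7042 ⇒ V=0.7042 continue | (k=6,j=5): S=333.4416, K−S=0.0000, hold=0.0000 ⇒ V=0.0000 continue | (k=6,j=6): S=495.7927, K−S=0.0000, hold=0.0000 ⇒ V=0.0000 continue  boundary S*=101.4328
step 5: (k=5,j=0): S=55.9446, K−S=97.6154, hold=95.4803 ⇒ V=97.6154 exercise | (k=5,j=1): S=83.1837, K−S=70.3763, hold=68.2412 ⇒ V=70.3763 exercise | (k=5,j=2): S=123.6855, K−S=29.8745, hold=34.0021 ⇒ V=34.0021 continue | (k=5,j=3): S=183.9074, K−S=0.0000, hold=8.3530 ⇒ V=8.3530 continue | (k=5,j=4): S=273.4510, K−S=0.0000, hold=0.3570 ⇒ V=0.3570 continue | (k=5,j=5): S=406.5931, K−S=0.0000, hold=0.0000 ⇒ V=0.0000 continue  boundary S*=83.1837
step 4: (k=4,j=0): S=68.2179, K−S=85.3421, hold=83.2070 ⇒ V=85.3421 exercise | (k=4,j=1): S=101.4328, K−S=52.1272, hold=51.9697 ⇒ V=52.1272 exercise | (k=4,j=2): S=150.8200, K−S=2.7400, hold=21.2400 ⇒ V=21.2400 continue | (k=4,j=3): S=224.2536, K−S=0.0000, hold=4.4057 ⇒ V=4.4057 continue | (k=4,j=4): S=333.4416, K−S=0.0000, hold=0.1810 ⇒ V=0.1810 continue  boundary S*=101.4328
step 3: (k=3,j=0): S=83.1837, K−S=70.3763, hold=68.2412 ⇒ V=70.3763 exercise | (k=3,j=1): S=123.6855, K−S=29.8745, hold=36.6034 ⇒ V=36.6034 continue | (k=3,j=2): S=183.9074, K−S=0.0000, hold=12.8788 ⇒ V=12.8788 continue | (k=3,j=3): S=273.4510, K−S=0.0000, hold=2.3203 ⇒ V=2.3203 continue  boundary S*=83.1837
step 2: (k=2,j=0): S=101.4328, K−S=52.1272, hold=53.2161 ⇒ V=53.2161 continue | (k=2,j=1): S=150.8200, K−S=2.7400, hold=24.7273 ⇒ V=24.7273 continue | (k=2,j=2): S=224.2536, K−S=0.0000, hold=7.6408 ⇒ V=7.6408 continue  boundary S*=-
step 1: (k=1,j=0): S=123.6855, K−S=29.8745, hold=38.8263 ⇒ V=38.8263 continue | (k=1,j=1): S=183.9074, K−S=0.0000, hold=16.1968 ⇒ V=16.1968 continue  boundary S*=-
step 0: (k=0,j=0): S=150.8200, K−S=2.7400, hold=27.4439 ⇒ V=27.4439 continue  boundary S*=-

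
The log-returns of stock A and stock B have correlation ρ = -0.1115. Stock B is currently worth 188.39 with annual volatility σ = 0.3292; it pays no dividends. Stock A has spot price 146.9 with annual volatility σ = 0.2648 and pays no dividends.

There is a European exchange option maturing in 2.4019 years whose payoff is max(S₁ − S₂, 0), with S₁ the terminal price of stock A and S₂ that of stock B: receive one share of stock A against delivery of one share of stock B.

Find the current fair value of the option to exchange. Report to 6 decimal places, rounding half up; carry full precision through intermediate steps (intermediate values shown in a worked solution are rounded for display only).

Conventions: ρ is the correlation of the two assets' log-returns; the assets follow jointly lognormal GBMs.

σ_eff = √(σ₁² + σ₂² − 2ρσ₁σ₂) = √(0.2648² + 0.3292² − 2·-0.1115·0.2648·0.3292) = 0.444894
d₁ = (ln(S₁/S₂) + (q₂ − q₁ + σ_eff²/2)T) / (σ_eff√T) = (ln(146.9/188.39) + (0.0 − 0.0 + 0.098966)·2.4019) / 0.689500 = -0.016036
d₂ = d₁ − σ_eff√T = -0.016036 − 0.689500 = -0.705536
N(d₁) = 0.493603,  N(d₂) = 0.240238
V = S₁·e^{−q₁T}·N(d₁) − S₂·e^{−q₂T}·N(d₂) = 72.510252 − 45.258485 = 27.251767
Key observation: r never enters — measured in units of stock B, the claim is a call on S₁/S₂ struck at 1, so only the dividend yields and σ_eff matter.

exchange price = 27.251767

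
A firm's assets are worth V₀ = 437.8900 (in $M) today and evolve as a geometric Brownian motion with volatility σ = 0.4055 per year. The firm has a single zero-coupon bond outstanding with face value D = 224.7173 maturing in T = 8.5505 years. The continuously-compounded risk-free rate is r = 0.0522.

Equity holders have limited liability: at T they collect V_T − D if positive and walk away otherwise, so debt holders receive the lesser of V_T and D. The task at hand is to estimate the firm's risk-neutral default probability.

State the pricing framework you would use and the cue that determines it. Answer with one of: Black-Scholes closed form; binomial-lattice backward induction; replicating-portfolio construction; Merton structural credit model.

framework: Merton structural credit model

Key observation: with the firm-asset dynamics (V₀ = 437.8900) and a single zero-coupon liability of face 224.7173 given, debt value, spread, and default probability all derive from the option view of the balance sheet.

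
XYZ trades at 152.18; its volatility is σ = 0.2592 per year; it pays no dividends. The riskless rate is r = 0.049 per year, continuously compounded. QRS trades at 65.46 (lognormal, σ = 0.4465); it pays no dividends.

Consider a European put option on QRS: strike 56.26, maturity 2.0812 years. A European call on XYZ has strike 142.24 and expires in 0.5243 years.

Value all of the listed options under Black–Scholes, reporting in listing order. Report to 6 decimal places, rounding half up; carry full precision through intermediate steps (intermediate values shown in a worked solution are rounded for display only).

[QRS put K=56.26]
σ√T = 0.4465·√2.0812 = 0.644137
d₁ = (ln(S/K) + (r+σ²/2)T) / (σ√T) = (ln(65.46/56.26) + (0.049+0.4465²/2)·2.0812) / 0.644137 = (0.151455 + 0.309435) / 0.644137 = 0.715516
d₂ = d₁ − σ√T = 0.715516 − 0.644137 = 0.071379
e^{−rT} = 0.903049
N(−d₁) = 0.237145,  N(−d₂) = 0.471548
price = K·e^{−rT}·N(−d₂) − S·N(−d₁) = 23.957243 − 15.523515 = 8.433728
[XYZ call K=142.24]
σ√T = 0.2592·√0.5243 = 0.187683
d₁ = (ln(S/K) + (r+σ²/2)T) / (σ√T) = (ln(152.18/142.24) + (0.049+0.2592²/2)·0.5243) / 0.187683 = (0.067548 + 0.043303) / 0.187683 = 0.590631
d₂ = d₁ − σ√T = 0.590631 − 0.187683 = 0.402948
e^{−rT} = 0.974636
N(d₁) = 0.722616,  N(d₂) = 0.656507
price = S·N(d₁) − K·e^{−rT}·N(d₂) = 109.967731 − 91.013044 = 18.954687

price(QRS put K=56.26) = 8.433728
price(XYZ call K=142.24) = 18.954687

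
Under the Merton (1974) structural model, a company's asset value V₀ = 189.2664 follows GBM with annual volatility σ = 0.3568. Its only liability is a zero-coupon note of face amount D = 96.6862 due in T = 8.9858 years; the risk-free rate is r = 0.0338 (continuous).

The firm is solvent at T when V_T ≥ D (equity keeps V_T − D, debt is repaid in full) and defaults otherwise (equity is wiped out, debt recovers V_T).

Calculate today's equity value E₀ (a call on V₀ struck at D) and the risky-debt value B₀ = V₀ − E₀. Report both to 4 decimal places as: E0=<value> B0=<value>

Work the structural quantities from V₀ = 189.2664 against face 96.6862:
d₁ = [ln(V₀/D) + (r + σ²/2)T] / (σ√T)
   = [ln(189.2664/96.6862) + (0.0338 + 0.5·0.3568²)·8.9858] / (0.3568·√8.9858)
   = [0.671685 + 0.875694] / 1.069555 = 1.446750
d₂ = d₁ − σ√T = 1.446750 − 1.069555 = 0.377195
N(d₁) = 0.926017,  N(d₂) = 0.646986,  e^(−rT) = 0.738067
E₀ = V₀·N(d₁) − D·e^(−rT)·N(d₂)
   = 189.2664·0.926017 − 96.6862·0.738067·0.646986 = 129.094316
B₀ = V₀ − E₀ = 189.2664 − 129.094316 = 60.172084

E0=129.0943 B0=60.1721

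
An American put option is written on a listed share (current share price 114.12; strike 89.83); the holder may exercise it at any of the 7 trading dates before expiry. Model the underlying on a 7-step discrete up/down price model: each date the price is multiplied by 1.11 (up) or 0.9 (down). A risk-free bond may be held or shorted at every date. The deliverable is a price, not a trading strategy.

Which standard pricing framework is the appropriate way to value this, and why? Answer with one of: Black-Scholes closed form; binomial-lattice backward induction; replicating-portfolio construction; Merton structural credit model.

Key observation: with exercise allowed before expiry on a discrete up/down model (7 steps from spot 114.12), the strike-89.83 put's value must be rolled back through the tree testing early exercise at each node.

framework: binomial-lattice backward induction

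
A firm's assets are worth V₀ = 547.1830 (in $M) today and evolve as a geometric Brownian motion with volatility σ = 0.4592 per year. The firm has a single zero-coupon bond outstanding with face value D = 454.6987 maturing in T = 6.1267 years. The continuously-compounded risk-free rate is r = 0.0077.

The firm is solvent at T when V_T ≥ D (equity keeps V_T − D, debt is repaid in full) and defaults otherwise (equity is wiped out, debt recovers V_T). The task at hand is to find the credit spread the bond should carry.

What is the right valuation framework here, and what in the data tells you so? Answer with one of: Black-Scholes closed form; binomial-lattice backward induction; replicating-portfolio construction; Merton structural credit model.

Key observation: with the firm-asset dynamics (V₀ = 547.1830) and a single zero-coupon liability of face 454.6987 given, debt value, spread, and default probability all derive from the option view of the balance sheet.

framework: Merton structural credit model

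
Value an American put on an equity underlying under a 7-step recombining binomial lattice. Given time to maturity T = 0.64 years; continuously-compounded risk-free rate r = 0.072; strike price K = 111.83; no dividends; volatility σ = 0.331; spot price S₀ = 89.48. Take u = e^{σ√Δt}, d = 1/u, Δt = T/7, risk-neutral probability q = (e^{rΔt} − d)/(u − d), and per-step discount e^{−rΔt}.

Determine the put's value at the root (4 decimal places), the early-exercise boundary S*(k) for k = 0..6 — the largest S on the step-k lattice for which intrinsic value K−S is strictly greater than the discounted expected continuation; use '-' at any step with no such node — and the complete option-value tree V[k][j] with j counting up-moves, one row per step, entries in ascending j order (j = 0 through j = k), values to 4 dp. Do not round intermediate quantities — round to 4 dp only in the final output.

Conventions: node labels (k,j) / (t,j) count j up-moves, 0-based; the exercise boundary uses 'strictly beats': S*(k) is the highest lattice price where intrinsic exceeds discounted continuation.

Δt=0.09143  u=1.10526  d=0.90476  q=0.50794  discount=0.99344
step 7 (expiry): payoffs max(K−S,0) = 67.4220 57.5807 45.5585 30.8720 12.9309 0.0000 0.0000 0.0000
step 6: (k=6,j=0): S=49.0826, K−S=62.7474, hold=62.0136 ⇒ V=62.7474 exercise | (k=6,j=1): S=59.9598, K−S=51.8702, hold=51.1364 ⇒ V=51.8702 exercise | (k=6,j=2): S=73.2476, K−S=38.5824, hold=37.8487 ⇒ V=38.5824 exercise | (k=6,j=3): S=89.4800, K−S=22.3500, hold=21.6163 ⇒ V=22.3500 exercise | (k=6,j=4): S=109.3097, K−S=2.5203, hold=6.3210 ⇒ V=6.3210 continue | (k=6,j=5): S=133.5339, K−S=0.0000, hold=0.0000 ⇒ V=0.0000 continue | (k=6,j=6): S=163.1264, K−S=0.0000, hold=0.0000 ⇒ V=0.0000 continue  boundary S*=89.4800
step 5: (k=5,j=0): S=54.2493, K−S=57.5807, hold=56.8470 ⇒ V=57.5807 exercise | (k=5,j=1): S=66.2715, K−S=45.5585, hold=44.8247 ⇒ V=45.5585 exercise | (k=5,j=2): S=80.9580, K−S=30.8720, hold=30.1383 ⇒ V=30.8720 exercise | (k=5,j=3): S=98.8991, K−S=12.9309, hold=14.1150 ⇒ V=14.1150 continue | (k=5,j=4): S=120.8162, K−S=0.0000, hold=3.0899 ⇒ V=3.0899 continue | (k=5,j=5): S=147.5903, K−S=0.0000, hold=0.0000 ⇒ V=0.0000 continue  boundary S*=80.9580
step 4: (k=4,j=0): S=59.9598, K−S=51.8702, hold=51.1364 ⇒ V=51.8702 exercise | (k=4,j=1): S=73.2476, K−S=38.5824, hold=37.8487 ⇒ V=38.5824 exercise | (k=4,j=2): S=89.4800, K−S=22.3500, hold=22.2138 ⇒ V=22.3500 exercise | (k=4,j=3): S=109.3097, K−S=2.5203, hold=8.4591 ⇒ V=8.4591 continue | (k=4,j=4): S=133.5339, K−S=0.0000, hold=1.5105 ⇒ V=1.5105 continue  boundary S*=89.4800
step 3: (k=3,j=0): S=66.2715, K−S=45.5585, hold=44.8247 ⇒ V=45.5585 exercise | (k=3,j=1): S=80.9580, K−S=30.8720, hold=30.1383 ⇒ V=30.8720 exercise | (k=3,j=2): S=98.8991, K−S=12.9309, hold=15.1939 ⇒ V=15.1939 continue | (k=3,j=3): S=120.8162, K−S=0.0000, hold=4.8973 ⇒ V=4.8973 continue  boundary S*=80.9580
step 2: (k=2,j=0): S=73.2476, K−S=38.5824, hold=37.8487 ⇒ V=38.5824 exercise | (k=2,j=1): S=89.4800, K−S=22.3500, hold=22.7582 ⇒ V=22.7582 continue | (k=2,j=2): S=109.3097, K−S=2.5203, hold=9.8985 ⇒ V=9.8985 continue  boundary S*=73.2476
step 1: (k=1,j=0): S=80.9580, K−S=30.8720, hold=30.3443 ⇒ V=30.8720 exercise | (k=1,j=1): S=98.8991, K−S=12.9309, hold=16.1198 ⇒ V=16.1198 continue  boundary S*=80.9580
step 0: (k=0,j=0): S=89.4800, K−S=22.3500, hold=23.2254 ⇒ V=23.2254 continue  boundary S*=-

price = 23.2254
boundary = - 80.9580 73.2476 80.9580 89.4800 80.9580 89.4800
tree:
23.2254
30.8720 16.1198
38.5824 22.7582 9.8985
45.5585 30.8720 15.1939 4.8973
51.8702 38.5824 22.3500 8.4591 1.5105
57.5807 45.5585 30.8720 14.1150 3.0899 0.0000
62.7474 51.8702 38.5824 22.3500 6.3210 0.0000 0.0000
67.4220 57.5807 45.5585 30.8720 12.9309 0.0000 0.0000 0.0000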